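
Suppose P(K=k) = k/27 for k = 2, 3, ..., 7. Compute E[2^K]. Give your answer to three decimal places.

E[2^K] = Σ 2^k·P(K=k)
 = 4·2/27 + 8·1/9 + 16·4/27 + 32·5/27 + 64·2/9 + 128·7/27
 = 8/27 + 8/9 + 64/27 + 160/27 + 128/9 + 896/27
 = 512/9

56.889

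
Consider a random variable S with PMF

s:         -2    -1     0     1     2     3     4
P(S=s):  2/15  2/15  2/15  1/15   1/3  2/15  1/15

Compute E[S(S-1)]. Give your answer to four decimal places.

3.3333

E[S(S-1)] = Σ s(s-1)·P(S=s)
 = 6·2/15 + 2·2/15 + 0·2/15 + 0·1/15 + 2·1/3 + 6·2/15 + 12·1/15
 = 4/5 + 4/15 + 0 + 0 + 2/3 + 4/5 + 4/5
 = 10/3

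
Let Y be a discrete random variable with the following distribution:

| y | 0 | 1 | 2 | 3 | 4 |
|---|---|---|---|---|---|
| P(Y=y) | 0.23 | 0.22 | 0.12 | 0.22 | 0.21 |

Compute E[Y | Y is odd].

2

P(Y is odd) = 0.22 + 0.22 = 0.44.
E[Y | Y is odd] = [1·0.22 + 3·0.22] / 0.44
 = 0.88 / 0.44
 = 2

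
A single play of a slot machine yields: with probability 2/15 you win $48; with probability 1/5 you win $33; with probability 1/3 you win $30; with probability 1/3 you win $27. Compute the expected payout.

E[payout] = 48·2/15 + 33·1/5 + 30·1/3 + 27·1/3
 = 32/5 + 33/5 + 10 + 9
 = 32

32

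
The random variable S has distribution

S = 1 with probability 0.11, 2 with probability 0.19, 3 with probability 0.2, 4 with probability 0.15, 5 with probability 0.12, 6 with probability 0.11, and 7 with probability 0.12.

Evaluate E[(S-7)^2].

E[(S-7)^2] = Σ (s-7)^2·P(S=s)
 = 36·0.11 + 25·0.19 + 16·0.2 + 9·0.15 + 4·0.12 + 1·0.11 + 0·0.12
 = 3.96 + 4.75 + 3.2 + 1.35 + 0.48 + 0.11 + 0
 = 13.85

13.85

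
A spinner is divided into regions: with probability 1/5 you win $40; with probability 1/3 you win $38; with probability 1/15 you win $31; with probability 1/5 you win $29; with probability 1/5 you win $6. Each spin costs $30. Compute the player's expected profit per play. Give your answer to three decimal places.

E[payout] = 40·1/5 + 38·1/3 + 31·1/15 + 29·1/5 + 6·1/5
 = 8 + 38/3 + 31/15 + 29/5 + 6/5
 = 446/15
Net = 446/15 - 30 = -4/15

-0.267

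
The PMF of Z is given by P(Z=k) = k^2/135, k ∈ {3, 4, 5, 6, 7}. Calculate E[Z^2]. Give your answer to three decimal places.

E[Z^2] = Σ z^2·P(Z=z)
 = 9·1/15 + 16·16/135 + 25·5/27 + 36·4/15 + 49·49/135
 = 3/5 + 256/135 + 125/27 + 48/5 + 2401/135
 = 1553/45

34.511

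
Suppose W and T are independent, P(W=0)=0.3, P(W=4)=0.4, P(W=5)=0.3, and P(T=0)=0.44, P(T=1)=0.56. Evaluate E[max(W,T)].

E[max(W,T)] = Σ_w Σ_t max(w,t) · P(W=w)P(T=t)
 = 0·0.132 + 1·0.168 + 4·0.176 + 4·0.224 + 5·0.132 + 5·0.168
 = 0 + 0.168 + 0.704 + 0.896 + 0.66 + 0.84
 = 3.268

3.268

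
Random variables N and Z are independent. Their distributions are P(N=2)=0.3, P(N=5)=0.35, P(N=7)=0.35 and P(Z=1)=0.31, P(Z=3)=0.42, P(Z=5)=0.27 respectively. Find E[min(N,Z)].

2.551

E[min(N,Z)] = Σ_n Σ_z min(n,z) · P(N=n)P(Z=z)
 = 1·0.093 + 2·0.126 + 2·0.081 + 1·0.1085 + 3·0.147 + 5·0.0945 + 1·0.1085 + 3·0.147 + 5·0.0945
 = 0.093 + 0.252 + 0.162 + 0.1085 + 0.441 + 0.4725 + 0.1085 + 0.441 + 0.4725
 = 2.551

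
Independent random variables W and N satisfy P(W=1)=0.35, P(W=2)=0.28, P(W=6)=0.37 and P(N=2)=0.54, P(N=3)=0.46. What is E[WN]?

7.6998

E[WN] = Σ_w Σ_n wn · P(W=w)P(N=n)
 = 2·0.189 + 3·0.161 + 4·0.1512 + 6·0.1288 + 12·0.1998 + 18·0.1702
 = 0.378 + 0.483 + 0.6048 + 0.7728 + 2.3976 + 3.0636
 = 7.6998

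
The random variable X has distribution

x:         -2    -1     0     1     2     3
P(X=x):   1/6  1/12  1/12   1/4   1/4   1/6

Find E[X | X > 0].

P(X > 0) = 1/4 + 1/4 + 1/6 = 2/3.
E[X | X > 0] = [1·1/4 + 2·1/4 + 3·1/6] / (2/3)
 = 5/4 / (2/3)
 = 15/8

1.875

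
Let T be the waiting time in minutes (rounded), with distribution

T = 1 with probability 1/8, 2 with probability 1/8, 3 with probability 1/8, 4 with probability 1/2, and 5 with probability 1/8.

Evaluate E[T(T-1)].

9.5

E[T(T-1)] = Σ t(t-1)·P(T=t)
 = 0·1/8 + 2·1/8 + 6·1/8 + 12·1/2 + 20·1/8
 = 0 + 1/4 + 3/4 + 6 + 5/2
 = 19/2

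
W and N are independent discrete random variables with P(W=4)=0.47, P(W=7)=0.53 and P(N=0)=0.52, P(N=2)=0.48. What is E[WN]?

5.3664

E[WN] = Σ_w Σ_n wn · P(W=w)P(N=n)
 = 0·0.2444 + 8·0.2256 + 0·0.2756 + 14·0.2544
 = 0 + 1.8048 + 0 + 3.5616
 = 5.3664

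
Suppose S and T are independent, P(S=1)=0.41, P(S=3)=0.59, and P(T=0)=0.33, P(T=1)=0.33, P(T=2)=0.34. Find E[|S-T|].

1.4488

E[|S-T|] = Σ_s Σ_t |s-t| · P(S=s)P(T=t)
 = 1·0.1353 + 0·0.1353 + 1·0.1394 + 3·0.1947 + 2·0.1947 + 1·0.2006
 = 0.1353 + 0 + 0.1394 + 0.5841 + 0.3894 + 0.2006
 = 1.4488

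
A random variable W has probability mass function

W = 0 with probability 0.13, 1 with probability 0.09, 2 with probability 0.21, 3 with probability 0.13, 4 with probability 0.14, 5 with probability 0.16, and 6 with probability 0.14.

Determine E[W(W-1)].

10.28

E[W(W-1)] = Σ w(w-1)·P(W=w)
 = 0·0.13 + 0·0.09 + 2·0.21 + 6·0.13 + 12·0.14 + 20·0.16 + 30·0.14
 = 0 + 0 + 0.42 + 0.78 + 1.68 + 3.2 + 4.2
 = 10.28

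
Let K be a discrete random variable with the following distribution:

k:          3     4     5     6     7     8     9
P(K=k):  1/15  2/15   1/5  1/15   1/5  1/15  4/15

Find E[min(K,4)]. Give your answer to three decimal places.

E[min(K,4)] = Σ min(k,4)·P(K=k)
 = 3·1/15 + 4·2/15 + 4·1/5 + 4·1/15 + 4·1/5 + 4·1/15 + 4·4/15
 = 1/5 + 8/15 + 4/5 + 4/15 + 4/5 + 4/15 + 16/15
 = 59/15

3.933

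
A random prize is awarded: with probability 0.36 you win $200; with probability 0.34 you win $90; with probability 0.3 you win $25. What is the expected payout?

110.1

E[payout] = 200·0.36 + 90·0.34 + 25·0.3
 = 72 + 30.6 + 7.5
 = 110.1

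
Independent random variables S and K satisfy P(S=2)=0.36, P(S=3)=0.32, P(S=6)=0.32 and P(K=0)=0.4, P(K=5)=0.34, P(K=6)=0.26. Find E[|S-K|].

2.7576

E[|S-K|] = Σ_s Σ_k |s-k| · P(S=s)P(K=k)
 = 2·0.144 + 3·0.1224 + 4·0.0936 + 3·0.128 + 2·0.1088 + 3·0.0832 + 6·0.128 + 1·0.1088 + 0·0.0832
 = 0.288 + 0.3672 + 0.3744 + 0.384 + 0.2176 + 0.2496 + 0.768 + 0.1088 + 0
 = 2.7576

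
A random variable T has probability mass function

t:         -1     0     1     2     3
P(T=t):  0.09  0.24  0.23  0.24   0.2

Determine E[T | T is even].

P(T is even) = 0.24 + 0.24 = 0.48.
E[T | T is even] = [0·0.24 + 2·0.24] / 0.48
 = 0.48 / 0.48
 = 1

1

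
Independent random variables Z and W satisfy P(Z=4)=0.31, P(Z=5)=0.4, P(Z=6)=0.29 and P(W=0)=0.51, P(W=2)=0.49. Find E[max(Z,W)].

E[max(Z,W)] = Σ_z Σ_w max(z,w) · P(Z=z)P(W=w)
 = 4·0.1581 + 4·0.1519 + 5·0.204 + 5·0.196 + 6·0.1479 + 6·0.1421
 = 0.6324 + 0.6076 + 1.02 + 0.98 + 0.8874 + 0.8526
 = 4.98

4.98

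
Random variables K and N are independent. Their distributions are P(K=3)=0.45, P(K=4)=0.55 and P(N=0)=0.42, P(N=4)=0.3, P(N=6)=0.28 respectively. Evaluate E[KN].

E[KN] = Σ_k Σ_n kn · P(K=k)P(N=n)
 = 0·0.189 + 12·0.135 + 18·0.126 + 0·0.231 + 16·0.165 + 24·0.154
 = 0 + 1.62 + 2.268 + 0 + 2.64 + 3.696
 = 10.224

10.224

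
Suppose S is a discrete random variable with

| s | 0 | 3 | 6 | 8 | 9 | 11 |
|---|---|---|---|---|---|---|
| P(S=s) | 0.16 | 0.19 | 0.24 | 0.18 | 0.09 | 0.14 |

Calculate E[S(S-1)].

40.3

E[S(S-1)] = Σ s(s-1)·P(S=s)
 = 0·0.16 + 6·0.19 + 30·0.24 + 56·0.18 + 72·0.09 + 110·0.14
 = 0 + 1.14 + 7.2 + 10.08 + 6.48 + 15.4
 = 40.3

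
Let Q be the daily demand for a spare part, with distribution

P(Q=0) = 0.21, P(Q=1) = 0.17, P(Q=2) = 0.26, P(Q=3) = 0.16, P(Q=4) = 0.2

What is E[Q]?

E[Q] = Σ q·P(Q=q)
 = 0·0.21 + 1·0.17 + 2·0.26 + 3·0.16 + 4·0.2
 = 0 + 0.17 + 0.52 + 0.48 + 0.8
 = 1.97

1.97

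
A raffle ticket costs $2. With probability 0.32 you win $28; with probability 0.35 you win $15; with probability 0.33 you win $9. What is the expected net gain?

E[payout] = 28·0.32 + 15·0.35 + 9·0.33
 = 8.96 + 5.25 + 2.97
 = 17.18
Net = 17.18 - 2 = 15.18

15.18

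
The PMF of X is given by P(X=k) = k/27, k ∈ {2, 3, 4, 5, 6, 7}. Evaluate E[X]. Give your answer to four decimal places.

5.1481

E[X] = Σ x·P(X=x)
 = 2·2/27 + 3·1/9 + 4·4/27 + 5·5/27 + 6·2/9 + 7·7/27
 = 4/27 + 1/3 + 16/27 + 25/27 + 4/3 + 49/27
 = 139/27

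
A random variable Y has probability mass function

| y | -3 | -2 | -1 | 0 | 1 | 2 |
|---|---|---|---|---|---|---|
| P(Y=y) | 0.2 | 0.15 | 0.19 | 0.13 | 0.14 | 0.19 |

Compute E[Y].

-0.57

E[Y] = Σ y·P(Y=y)
 = (-3)·0.2 + (-2)·0.15 + (-1)·0.19 + 0·0.13 + 1·0.14 + 2·0.19
 = (-0.6) + (-0.3) + (-0.19) + 0 + 0.14 + 0.38
 = -0.57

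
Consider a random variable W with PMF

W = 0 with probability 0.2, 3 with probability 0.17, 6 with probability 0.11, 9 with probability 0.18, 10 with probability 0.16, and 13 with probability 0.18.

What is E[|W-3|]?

E[|W-3|] = Σ |w-3|·P(W=w)
 = 3·0.2 + 0·0.17 + 3·0.11 + 6·0.18 + 7·0.16 + 10·0.18
 = 0.6 + 0 + 0.33 + 1.08 + 1.12 + 1.8
 = 4.93

4.93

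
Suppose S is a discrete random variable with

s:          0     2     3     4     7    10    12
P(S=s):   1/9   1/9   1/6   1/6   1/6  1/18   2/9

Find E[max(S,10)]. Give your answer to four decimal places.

10.4444

E[max(S,10)] = Σ max(s,10)·P(S=s)
 = 10·1/9 + 10·1/9 + 10·1/6 + 10·1/6 + 10·1/6 + 10·1/18 + 12·2/9
 = 10/9 + 10/9 + 5/3 + 5/3 + 5/3 + 5/9 + 8/3
 = 94/9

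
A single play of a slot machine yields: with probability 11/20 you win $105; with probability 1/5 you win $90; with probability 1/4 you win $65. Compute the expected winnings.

E[payout] = 105·11/20 + 90·1/5 + 65·1/4
 = 231/4 + 18 + 65/4
 = 92

92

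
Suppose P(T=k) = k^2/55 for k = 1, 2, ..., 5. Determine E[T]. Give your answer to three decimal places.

4.091

E[T] = Σ t·P(T=t)
 = 1·1/55 + 2·4/55 + 3·9/55 + 4·16/55 + 5·5/11
 = 1/55 + 8/55 + 27/55 + 64/55 + 25/11
 = 45/11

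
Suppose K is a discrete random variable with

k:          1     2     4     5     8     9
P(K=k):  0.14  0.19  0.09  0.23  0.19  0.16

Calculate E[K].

E[K] = Σ k·P(K=k)
 = 1·0.14 + 2·0.19 + 4·0.09 + 5·0.23 + 8·0.19 + 9·0.16
 = 0.14 + 0.38 + 0.36 + 1.15 + 1.52 + 1.44
 = 4.99

4.99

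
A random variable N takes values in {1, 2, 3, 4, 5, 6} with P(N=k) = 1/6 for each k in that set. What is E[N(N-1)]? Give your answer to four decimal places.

E[N(N-1)] = Σ n(n-1)·P(N=n)
 = 0·1/6 + 2·1/6 + 6·1/6 + 12·1/6 + 20·1/6 + 30·1/6
 = 0 + 1/3 + 1 + 2 + 10/3 + 5
 = 35/3

11.6667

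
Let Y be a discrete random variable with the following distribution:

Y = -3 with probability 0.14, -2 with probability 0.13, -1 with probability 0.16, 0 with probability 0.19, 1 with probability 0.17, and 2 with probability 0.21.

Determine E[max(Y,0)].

0.59

E[max(Y,0)] = Σ max(y,0)·P(Y=y)
 = 0·0.14 + 0·0.13 + 0·0.16 + 0·0.19 + 1·0.17 + 2·0.21
 = 0 + 0 + 0 + 0 + 0.17 + 0.42
 = 0.59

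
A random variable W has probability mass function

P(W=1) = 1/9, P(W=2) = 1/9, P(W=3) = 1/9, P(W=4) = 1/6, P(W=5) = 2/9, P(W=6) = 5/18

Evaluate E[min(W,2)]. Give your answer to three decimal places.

E[min(W,2)] = Σ min(w,2)·P(W=w)
 = 1·1/9 + 2·1/9 + 2·1/9 + 2·1/6 + 2·2/9 + 2·5/18
 = 1/9 + 2/9 + 2/9 + 1/3 + 4/9 + 5/9
 = 17/9

1.889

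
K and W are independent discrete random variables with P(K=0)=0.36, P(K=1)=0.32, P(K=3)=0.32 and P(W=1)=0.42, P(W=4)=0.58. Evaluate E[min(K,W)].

E[min(K,W)] = Σ_k Σ_w min(k,w) · P(K=k)P(W=w)
 = 0·0.1512 + 0·0.2088 + 1·0.1344 + 1·0.1856 + 1·0.1344 + 3·0.1856
 = 0 + 0 + 0.1344 + 0.1856 + 0.1344 + 0.5568
 = 1.0112

1.0112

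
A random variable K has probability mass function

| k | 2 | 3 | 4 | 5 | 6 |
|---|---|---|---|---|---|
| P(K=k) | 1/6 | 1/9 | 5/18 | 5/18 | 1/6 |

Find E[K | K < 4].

P(K < 4) = 1/6 + 1/9 = 5/18.
E[K | K < 4] = [2·1/6 + 3·1/9] / (5/18)
 = 2/3 / (5/18)
 = 12/5

2.4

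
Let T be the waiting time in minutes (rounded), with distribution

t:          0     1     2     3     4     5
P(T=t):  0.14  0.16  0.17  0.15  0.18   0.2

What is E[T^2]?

10.07

E[T^2] = Σ t^2·P(T=t)
 = 0·0.14 + 1·0.16 + 4·0.17 + 9·0.15 + 16·0.18 + 25·0.2
 = 0 + 0.16 + 0.68 + 1.35 + 2.88 + 5
 = 10.07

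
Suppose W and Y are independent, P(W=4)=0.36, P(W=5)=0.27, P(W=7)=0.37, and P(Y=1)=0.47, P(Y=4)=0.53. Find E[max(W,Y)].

5.38

E[max(W,Y)] = Σ_w Σ_y max(w,y) · P(W=w)P(Y=y)
 = 4·0.1692 + 4·0.1908 + 5·0.1269 + 5·0.1431 + 7·0.1739 + 7·0.1961
 = 0.6768 + 0.7632 + 0.6345 + 0.7155 + 1.2173 + 1.3727
 = 5.38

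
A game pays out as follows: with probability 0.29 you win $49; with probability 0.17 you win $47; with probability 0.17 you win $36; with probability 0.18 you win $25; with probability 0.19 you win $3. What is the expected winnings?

33.39

E[payout] = 49·0.29 + 47·0.17 + 36·0.17 + 25·0.18 + 3·0.19
 = 14.21 + 7.99 + 6.12 + 4.5 + 0.57
 = 33.39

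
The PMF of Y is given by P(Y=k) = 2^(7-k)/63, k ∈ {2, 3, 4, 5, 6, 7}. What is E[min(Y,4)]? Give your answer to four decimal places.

2.7302

E[min(Y,4)] = Σ min(y,4)·P(Y=y)
 = 2·32/63 + 3·16/63 + 4·8/63 + 4·4/63 + 4·2/63 + 4·1/63
 = 64/63 + 16/21 + 32/63 + 16/63 + 8/63 + 4/63
 = 172/63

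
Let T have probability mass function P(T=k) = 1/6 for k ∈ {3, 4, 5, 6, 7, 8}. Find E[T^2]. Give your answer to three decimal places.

E[T^2] = Σ t^2·P(T=t)
 = 9·1/6 + 16·1/6 + 25·1/6 + 36·1/6 + 49·1/6 + 64·1/6
 = 3/2 + 8/3 + 25/6 + 6 + 49/6 + 32/3
 = 199/6

33.167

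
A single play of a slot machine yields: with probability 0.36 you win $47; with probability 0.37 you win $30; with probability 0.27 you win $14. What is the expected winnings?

31.8

E[payout] = 47·0.36 + 30·0.37 + 14·0.27
 = 16.92 + 11.1 + 3.78
 = 31.8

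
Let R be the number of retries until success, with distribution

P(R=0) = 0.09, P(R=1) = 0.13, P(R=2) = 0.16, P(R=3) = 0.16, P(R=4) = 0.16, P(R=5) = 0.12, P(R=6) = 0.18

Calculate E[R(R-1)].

11

E[R(R-1)] = Σ r(r-1)·P(R=r)
 = 0·0.09 + 0·0.13 + 2·0.16 + 6·0.16 + 12·0.16 + 20·0.12 + 30·0.18
 = 0 + 0 + 0.32 + 0.96 + 1.92 + 2.4 + 5.4
 = 11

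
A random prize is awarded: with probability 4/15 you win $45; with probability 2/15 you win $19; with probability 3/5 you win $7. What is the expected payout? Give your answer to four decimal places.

18.7333

E[payout] = 45·4/15 + 19·2/15 + 7·3/5
 = 12 + 38/15 + 21/5
 = 281/15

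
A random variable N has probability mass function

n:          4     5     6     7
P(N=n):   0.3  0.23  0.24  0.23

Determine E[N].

E[N] = Σ n·P(N=n)
 = 4·0.3 + 5·0.23 + 6·0.24 + 7·0.23
 = 1.2 + 1.15 + 1.44 + 1.61
 = 5.4

5.4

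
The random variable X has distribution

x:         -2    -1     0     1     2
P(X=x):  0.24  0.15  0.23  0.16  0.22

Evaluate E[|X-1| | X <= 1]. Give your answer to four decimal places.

1.6026

P(X <= 1) = 0.24 + 0.15 + 0.23 + 0.16 = 0.78.
E[|X-1| | X <= 1] = [3·0.24 + 2·0.15 + 1·0.23 + 0·0.16] / 0.78
 = 1.25 / 0.78
 = 125/78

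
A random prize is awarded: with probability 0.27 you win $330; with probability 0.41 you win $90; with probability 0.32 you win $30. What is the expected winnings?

E[payout] = 330·0.27 + 90·0.41 + 30·0.32
 = 89.1 + 36.9 + 9.6
 = 135.6

135.6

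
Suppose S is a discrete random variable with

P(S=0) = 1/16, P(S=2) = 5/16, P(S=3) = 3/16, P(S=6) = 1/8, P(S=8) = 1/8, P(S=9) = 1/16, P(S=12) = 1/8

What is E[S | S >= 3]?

P(S >= 3) = 3/16 + 1/8 + 1/8 + 1/16 + 1/8 = 5/8.
E[S | S >= 3] = [3·3/16 + 6·1/8 + 8·1/8 + 9·1/16 + 12·1/8] / (5/8)
 = 35/8 / (5/8)
 = 7

7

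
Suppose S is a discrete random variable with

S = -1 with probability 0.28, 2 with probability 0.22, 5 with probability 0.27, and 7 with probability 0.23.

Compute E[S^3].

114.12

E[S^3] = Σ s^3·P(S=s)
 = (-1)·0.28 + 8·0.22 + 125·0.27 + 343·0.23
 = (-0.28) + 1.76 + 33.75 + 78.89
 = 114.12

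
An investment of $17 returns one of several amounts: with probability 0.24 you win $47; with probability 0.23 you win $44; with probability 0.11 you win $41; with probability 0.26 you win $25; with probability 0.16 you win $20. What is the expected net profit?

E[payout] = 47·0.24 + 44·0.23 + 41·0.11 + 25·0.26 + 20·0.16
 = 11.28 + 10.12 + 4.51 + 6.5 + 3.2
 = 35.61
Net = 35.61 - 17 = 18.61

18.61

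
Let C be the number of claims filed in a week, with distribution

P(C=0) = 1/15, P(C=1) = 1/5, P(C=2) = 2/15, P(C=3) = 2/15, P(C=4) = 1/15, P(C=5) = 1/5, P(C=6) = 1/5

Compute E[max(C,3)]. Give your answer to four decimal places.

4.0667

E[max(C,3)] = Σ max(c,3)·P(C=c)
 = 3·1/15 + 3·1/5 + 3·2/15 + 3·2/15 + 4·1/15 + 5·1/5 + 6·1/5
 = 1/5 + 3/5 + 2/5 + 2/5 + 4/15 + 1 + 6/5
 = 61/15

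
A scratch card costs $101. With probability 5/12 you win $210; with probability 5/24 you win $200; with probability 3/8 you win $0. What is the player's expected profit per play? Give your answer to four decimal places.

E[payout] = 210·5/12 + 200·5/24 + 0·3/8
 = 175/2 + 125/3 + 0
 = 775/6
Net = 775/6 - 101 = 169/6

28.1667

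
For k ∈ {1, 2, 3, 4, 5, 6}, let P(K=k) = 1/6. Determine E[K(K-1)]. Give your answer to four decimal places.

11.6667

E[K(K-1)] = Σ k(k-1)·P(K=k)
 = 0·1/6 + 2·1/6 + 6·1/6 + 12·1/6 + 20·1/6 + 30·1/6
 = 0 + 1/3 + 1 + 2 + 10/3 + 5
 = 35/3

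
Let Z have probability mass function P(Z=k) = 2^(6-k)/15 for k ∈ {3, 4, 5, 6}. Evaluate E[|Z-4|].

0.8

E[|Z-4|] = Σ |z-4|·P(Z=z)
 = 1·8/15 + 0·4/15 + 1·2/15 + 2·1/15
 = 8/15 + 0 + 2/15 + 2/15
 = 4/5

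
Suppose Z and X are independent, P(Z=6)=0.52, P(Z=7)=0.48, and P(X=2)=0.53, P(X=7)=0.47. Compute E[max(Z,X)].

E[max(Z,X)] = Σ_z Σ_x max(z,x) · P(Z=z)P(X=x)
 = 6·0.2756 + 7·0.2444 + 7·0.2544 + 7·0.2256
 = 1.6536 + 1.7108 + 1.7808 + 1.5792
 = 6.7244

6.7244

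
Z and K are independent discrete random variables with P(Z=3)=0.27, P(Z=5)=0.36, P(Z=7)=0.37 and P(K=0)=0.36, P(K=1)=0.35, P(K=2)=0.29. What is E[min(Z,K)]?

E[min(Z,K)] = Σ_z Σ_k min(z,k) · P(Z=z)P(K=k)
 = 0·0.0972 + 1·0.0945 + 2·0.0783 + 0·0.1296 + 1·0.126 + 2·0.1044 + 0·0.1332 + 1·0.1295 + 2·0.1073
 = 0 + 0.0945 + 0.1566 + 0 + 0.126 + 0.2088 + 0 + 0.1295 + 0.2146
 = 0.93

0.93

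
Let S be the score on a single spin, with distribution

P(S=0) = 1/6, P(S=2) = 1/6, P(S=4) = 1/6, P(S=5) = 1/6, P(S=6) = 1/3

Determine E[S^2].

19.5

E[S^2] = Σ s^2·P(S=s)
 = 0·1/6 + 4·1/6 + 16·1/6 + 25·1/6 + 36·1/3
 = 0 + 2/3 + 8/3 + 25/6 + 12
 = 39/2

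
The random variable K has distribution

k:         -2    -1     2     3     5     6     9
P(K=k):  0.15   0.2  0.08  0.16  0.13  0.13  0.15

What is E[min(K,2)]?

E[min(K,2)] = Σ min(k,2)·P(K=k)
 = (-2)·0.15 + (-1)·0.2 + 2·0.08 + 2·0.16 + 2·0.13 + 2·0.13 + 2·0.15
 = (-0.3) + (-0.2) + 0.16 + 0.32 + 0.26 + 0.26 + 0.3
 = 0.8

0.8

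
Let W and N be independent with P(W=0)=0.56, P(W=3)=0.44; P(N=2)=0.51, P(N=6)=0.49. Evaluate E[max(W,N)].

4.1844

E[max(W,N)] = Σ_w Σ_n max(w,n) · P(W=w)P(N=n)
 = 2·0.2856 + 6·0.2744 + 3·0.2244 + 6·0.2156
 = 0.5712 + 1.6464 + 0.6732 + 1.2936
 = 4.1844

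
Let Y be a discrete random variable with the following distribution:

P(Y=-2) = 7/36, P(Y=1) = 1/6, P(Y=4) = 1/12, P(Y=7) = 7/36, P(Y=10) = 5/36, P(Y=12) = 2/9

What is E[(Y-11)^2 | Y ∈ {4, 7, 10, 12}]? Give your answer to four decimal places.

P(Y ∈ {4, 7, 10, 12}) = 1/12 + 7/36 + 5/36 + 2/9 = 23/36.
E[(Y-11)^2 | Y ∈ {4, 7, 10, 12}] = [49·1/12 + 16·7/36 + 1·5/36 + 1·2/9] / (23/36)
 = 68/9 / (23/36)
 = 272/23

11.8261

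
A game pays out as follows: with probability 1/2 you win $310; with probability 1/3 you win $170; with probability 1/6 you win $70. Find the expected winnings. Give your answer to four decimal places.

223.3333

E[payout] = 310·1/2 + 170·1/3 + 70·1/6
 = 155 + 170/3 + 35/3
 = 670/3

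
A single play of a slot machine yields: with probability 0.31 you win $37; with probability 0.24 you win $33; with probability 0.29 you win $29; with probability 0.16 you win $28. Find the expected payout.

E[payout] = 37·0.31 + 33·0.24 + 29·0.29 + 28·0.16
 = 11.47 + 7.92 + 8.41 + 4.48
 = 32.28

32.28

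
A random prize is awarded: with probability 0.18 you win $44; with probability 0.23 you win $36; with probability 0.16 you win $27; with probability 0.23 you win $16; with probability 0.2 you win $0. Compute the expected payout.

E[payout] = 44·0.18 + 36·0.23 + 27·0.16 + 16·0.23 + 0·0.2
 = 7.92 + 8.28 + 4.32 + 3.68 + 0
 = 24.2

24.2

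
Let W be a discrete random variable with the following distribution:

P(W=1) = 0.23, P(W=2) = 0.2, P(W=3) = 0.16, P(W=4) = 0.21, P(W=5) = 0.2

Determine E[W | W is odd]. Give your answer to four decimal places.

2.8983

P(W is odd) = 0.23 + 0.16 + 0.2 = 0.59.
E[W | W is odd] = [1·0.23 + 3·0.16 + 5·0.2] / 0.59
 = 1.71 / 0.59
 = 171/59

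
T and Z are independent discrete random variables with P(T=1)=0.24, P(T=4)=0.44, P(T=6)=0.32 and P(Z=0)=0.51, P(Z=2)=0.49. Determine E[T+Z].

4.9

E[T+Z] = Σ_t Σ_z (t+z) · P(T=t)P(Z=z)
 = 1·0.1224 + 3·0.1176 + 4·0.2244 + 6·0.2156 + 6·0.1632 + 8·0.1568
 = 0.1224 + 0.3528 + 0.8976 + 1.2936 + 0.9792 + 1.2544
 = 4.9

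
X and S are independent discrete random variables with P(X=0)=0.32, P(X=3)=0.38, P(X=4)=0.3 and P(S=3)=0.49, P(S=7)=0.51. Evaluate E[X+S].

E[X+S] = Σ_x Σ_s (x+s) · P(X=x)P(S=s)
 = 3·0.1568 + 7·0.1632 + 6·0.1862 + 10·0.1938 + 7·0.147 + 11·0.153
 = 0.4704 + 1.1424 + 1.1172 + 1.938 + 1.029 + 1.683
 = 7.38

7.38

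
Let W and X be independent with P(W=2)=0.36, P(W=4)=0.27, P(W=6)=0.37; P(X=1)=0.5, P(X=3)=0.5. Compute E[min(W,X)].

1.82

E[min(W,X)] = Σ_w Σ_x min(w,x) · P(W=w)P(X=x)
 = 1·0.18 + 2·0.18 + 1·0.135 + 3·0.135 + 1·0.185 + 3·0.185
 = 0.18 + 0.36 + 0.135 + 0.405 + 0.185 + 0.555
 = 1.82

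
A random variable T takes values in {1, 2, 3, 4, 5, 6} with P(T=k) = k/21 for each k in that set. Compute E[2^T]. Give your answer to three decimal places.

E[2^T] = Σ 2^t·P(T=t)
 = 2·1/21 + 4·2/21 + 8·1/7 + 16·4/21 + 32·5/21 + 64·2/7
 = 2/21 + 8/21 + 8/7 + 64/21 + 160/21 + 128/7
 = 214/7

30.571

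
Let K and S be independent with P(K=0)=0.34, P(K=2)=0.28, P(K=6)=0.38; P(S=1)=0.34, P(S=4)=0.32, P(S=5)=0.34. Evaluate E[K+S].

6.16

E[K+S] = Σ_k Σ_s (k+s) · P(K=k)P(S=s)
 = 1·0.1156 + 4·0.1088 + 5·0.1156 + 3·0.0952 + 6·0.0896 + 7·0.0952 + 7·0.1292 + 10·0.1216 + 11·0.1292
 = 0.1156 + 0.4352 + 0.578 + 0.2856 + 0.5376 + 0.6664 + 0.9044 + 1.216 + 1.4212
 = 6.16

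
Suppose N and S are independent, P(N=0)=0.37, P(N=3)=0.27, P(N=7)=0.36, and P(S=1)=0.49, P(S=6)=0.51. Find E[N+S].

E[N+S] = Σ_n Σ_s (n+s) · P(N=n)P(S=s)
 = 1·0.1813 + 6·0.1887 + 4·0.1323 + 9·0.1377 + 8·0.1764 + 13·0.1836
 = 0.1813 + 1.1322 + 0.5292 + 1.2393 + 1.4112 + 2.3868
 = 6.88

6.88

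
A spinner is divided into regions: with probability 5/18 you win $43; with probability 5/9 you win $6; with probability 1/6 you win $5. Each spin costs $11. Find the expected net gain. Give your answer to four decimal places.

E[payout] = 43·5/18 + 6·5/9 + 5·1/6
 = 215/18 + 10/3 + 5/6
 = 145/9
Net = 145/9 - 11 = 46/9

5.1111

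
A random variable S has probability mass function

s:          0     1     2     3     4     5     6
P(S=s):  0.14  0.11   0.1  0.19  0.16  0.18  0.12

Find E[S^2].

13.6

E[S^2] = Σ s^2·P(S=s)
 = 0·0.14 + 1·0.11 + 4·0.1 + 9·0.19 + 16·0.16 + 25·0.18 + 36·0.12
 = 0 + 0.11 + 0.4 + 1.71 + 2.56 + 4.5 + 4.32
 = 13.6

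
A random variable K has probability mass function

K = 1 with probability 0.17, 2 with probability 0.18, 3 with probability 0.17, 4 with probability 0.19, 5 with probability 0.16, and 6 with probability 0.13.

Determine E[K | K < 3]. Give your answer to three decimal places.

1.514

P(K < 3) = 0.17 + 0.18 = 0.35.
E[K | K < 3] = [1·0.17 + 2·0.18] / 0.35
 = 0.53 / 0.35
 = 53/35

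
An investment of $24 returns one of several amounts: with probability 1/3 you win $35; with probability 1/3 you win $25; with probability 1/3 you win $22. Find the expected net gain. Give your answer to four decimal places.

E[payout] = 35·1/3 + 25·1/3 + 22·1/3
 = 35/3 + 25/3 + 22/3
 = 82/3
Net = 82/3 - 24 = 10/3

3.3333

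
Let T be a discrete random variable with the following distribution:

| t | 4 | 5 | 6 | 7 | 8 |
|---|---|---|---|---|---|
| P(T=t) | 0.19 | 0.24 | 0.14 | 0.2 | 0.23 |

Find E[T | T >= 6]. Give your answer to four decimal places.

P(T >= 6) = 0.14 + 0.2 + 0.23 = 0.57.
E[T | T >= 6] = [6·0.14 + 7·0.2 + 8·0.23] / 0.57
 = 4.08 / 0.57
 = 136/19

7.1579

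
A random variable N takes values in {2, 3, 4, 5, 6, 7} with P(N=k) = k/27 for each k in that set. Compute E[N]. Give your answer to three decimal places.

E[N] = Σ n·P(N=n)
 = 2·2/27 + 3·1/9 + 4·4/27 + 5·5/27 + 6·2/9 + 7·7/27
 = 4/27 + 1/3 + 16/27 + 25/27 + 4/3 + 49/27
 = 139/27

5.148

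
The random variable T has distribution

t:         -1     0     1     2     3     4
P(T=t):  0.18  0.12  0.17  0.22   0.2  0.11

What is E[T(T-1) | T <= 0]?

1.2

P(T <= 0) = 0.18 + 0.12 = 0.3.
E[T(T-1) | T <= 0] = [2·0.18 + 0·0.12] / 0.3
 = 0.36 / 0.3
 = 6/5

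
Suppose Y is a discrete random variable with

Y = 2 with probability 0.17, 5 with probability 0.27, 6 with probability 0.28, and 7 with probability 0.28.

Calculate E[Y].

E[Y] = Σ y·P(Y=y)
 = 2·0.17 + 5·0.27 + 6·0.28 + 7·0.28
 = 0.34 + 1.35 + 1.68 + 1.96
 = 5.33

5.33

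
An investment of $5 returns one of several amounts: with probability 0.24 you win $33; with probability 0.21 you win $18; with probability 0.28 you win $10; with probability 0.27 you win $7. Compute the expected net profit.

E[payout] = 33·0.24 + 18·0.21 + 10·0.28 + 7·0.27
 = 7.92 + 3.78 + 2.8 + 1.89
 = 16.39
Net = 16.39 - 5 = 11.39

11.39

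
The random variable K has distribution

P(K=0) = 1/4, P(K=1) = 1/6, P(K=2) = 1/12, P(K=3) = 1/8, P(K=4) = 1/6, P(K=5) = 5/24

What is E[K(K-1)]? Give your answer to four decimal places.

7.0833

E[K(K-1)] = Σ k(k-1)·P(K=k)
 = 0·1/4 + 0·1/6 + 2·1/12 + 6·1/8 + 12·1/6 + 20·5/24
 = 0 + 0 + 1/6 + 3/4 + 2 + 25/6
 = 85/12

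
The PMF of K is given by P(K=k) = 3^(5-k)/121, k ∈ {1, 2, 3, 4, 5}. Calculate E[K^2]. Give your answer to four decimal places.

E[K^2] = Σ k^2·P(K=k)
 = 1·81/121 + 4·27/121 + 9·9/121 + 16·3/121 + 25·1/121
 = 81/121 + 108/121 + 81/121 + 48/121 + 25/121
 = 343/121

2.8347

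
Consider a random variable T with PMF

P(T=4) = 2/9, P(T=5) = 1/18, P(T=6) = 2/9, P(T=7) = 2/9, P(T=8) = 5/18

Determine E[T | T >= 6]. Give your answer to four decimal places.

7.0769

P(T >= 6) = 2/9 + 2/9 + 5/18 = 13/18.
E[T | T >= 6] = [6·2/9 + 7·2/9 + 8·5/18] / (13/18)
 = 46/9 / (13/18)
 = 92/13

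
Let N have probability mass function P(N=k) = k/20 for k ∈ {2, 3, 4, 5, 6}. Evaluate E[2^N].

E[2^N] = Σ 2^n·P(N=n)
 = 4·1/10 + 8·3/20 + 16·1/5 + 32·1/4 + 64·3/10
 = 2/5 + 6/5 + 16/5 + 8 + 96/5
 = 32

32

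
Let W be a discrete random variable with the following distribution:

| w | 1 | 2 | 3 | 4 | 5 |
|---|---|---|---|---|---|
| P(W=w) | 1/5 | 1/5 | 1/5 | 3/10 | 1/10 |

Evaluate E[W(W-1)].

7.2

E[W(W-1)] = Σ w(w-1)·P(W=w)
 = 0·1/5 + 2·1/5 + 6·1/5 + 12·3/10 + 20·1/10
 = 0 + 2/5 + 6/5 + 18/5 + 2
 = 36/5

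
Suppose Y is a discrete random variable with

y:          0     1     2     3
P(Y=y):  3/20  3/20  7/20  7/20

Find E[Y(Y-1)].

E[Y(Y-1)] = Σ y(y-1)·P(Y=y)
 = 0·3/20 + 0·3/20 + 2·7/20 + 6·7/20
 = 0 + 0 + 7/10 + 21/10
 = 14/5

2.8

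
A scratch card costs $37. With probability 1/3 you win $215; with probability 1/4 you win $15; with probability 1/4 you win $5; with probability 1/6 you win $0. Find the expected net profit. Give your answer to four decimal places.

39.6667

E[payout] = 215·1/3 + 15·1/4 + 5·1/4 + 0·1/6
 = 215/3 + 15/4 + 5/4 + 0
 = 230/3
Net = 230/3 - 37 = 119/3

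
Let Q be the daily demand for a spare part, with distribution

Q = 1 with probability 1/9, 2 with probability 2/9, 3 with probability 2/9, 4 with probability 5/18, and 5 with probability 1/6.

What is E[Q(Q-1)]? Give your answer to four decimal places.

E[Q(Q-1)] = Σ q(q-1)·P(Q=q)
 = 0·1/9 + 2·2/9 + 6·2/9 + 12·5/18 + 20·1/6
 = 0 + 4/9 + 4/3 + 10/3 + 10/3
 = 76/9

8.4444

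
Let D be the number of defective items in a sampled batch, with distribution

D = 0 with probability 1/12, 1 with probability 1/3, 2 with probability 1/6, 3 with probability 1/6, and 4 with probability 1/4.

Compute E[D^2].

E[D^2] = Σ d^2·P(D=d)
 = 0·1/12 + 1·1/3 + 4·1/6 + 9·1/6 + 16·1/4
 = 0 + 1/3 + 2/3 + 3/2 + 4
 = 13/2

6.5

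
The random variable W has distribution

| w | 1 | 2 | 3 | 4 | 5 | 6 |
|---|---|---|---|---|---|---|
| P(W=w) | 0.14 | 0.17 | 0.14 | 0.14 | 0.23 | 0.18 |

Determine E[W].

3.69

E[W] = Σ w·P(W=w)
 = 1·0.14 + 2·0.17 + 3·0.14 + 4·0.14 + 5·0.23 + 6·0.18
 = 0.14 + 0.34 + 0.42 + 0.56 + 1.15 + 1.08
 = 3.69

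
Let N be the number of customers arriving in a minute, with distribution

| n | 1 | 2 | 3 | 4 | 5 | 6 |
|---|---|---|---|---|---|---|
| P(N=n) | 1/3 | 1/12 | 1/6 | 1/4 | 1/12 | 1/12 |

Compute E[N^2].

E[N^2] = Σ n^2·P(N=n)
 = 1·1/3 + 4·1/12 + 9·1/6 + 16·1/4 + 25·1/12 + 36·1/12
 = 1/3 + 1/3 + 3/2 + 4 + 25/12 + 3
 = 45/4

11.25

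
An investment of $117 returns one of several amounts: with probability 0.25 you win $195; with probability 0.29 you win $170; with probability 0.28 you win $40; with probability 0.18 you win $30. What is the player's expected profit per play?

-2.35

E[payout] = 195·0.25 + 170·0.29 + 40·0.28 + 30·0.18
 = 48.75 + 49.3 + 11.2 + 5.4
 = 114.65
Net = 114.65 - 117 = -2.35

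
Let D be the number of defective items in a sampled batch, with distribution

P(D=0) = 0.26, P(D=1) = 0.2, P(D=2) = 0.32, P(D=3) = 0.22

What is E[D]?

1.5

E[D] = Σ d·P(D=d)
 = 0·0.26 + 1·0.2 + 2·0.32 + 3·0.22
 = 0 + 0.2 + 0.64 + 0.66
 = 1.5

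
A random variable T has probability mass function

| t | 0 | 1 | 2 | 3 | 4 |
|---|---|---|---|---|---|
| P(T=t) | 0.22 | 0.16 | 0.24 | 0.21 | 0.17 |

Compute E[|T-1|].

1.39

E[|T-1|] = Σ |t-1|·P(T=t)
 = 1·0.22 + 0·0.16 + 1·0.24 + 2·0.21 + 3·0.17
 = 0.22 + 0 + 0.24 + 0.42 + 0.51
 = 1.39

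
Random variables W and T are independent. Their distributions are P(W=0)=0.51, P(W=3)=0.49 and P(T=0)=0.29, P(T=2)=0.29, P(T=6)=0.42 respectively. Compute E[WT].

4.557

E[WT] = Σ_w Σ_t wt · P(W=w)P(T=t)
 = 0·0.1479 + 0·0.1479 + 0·0.2142 + 0·0.1421 + 6·0.1421 + 18·0.2058
 = 0 + 0 + 0 + 0 + 0.8526 + 3.7044
 = 4.557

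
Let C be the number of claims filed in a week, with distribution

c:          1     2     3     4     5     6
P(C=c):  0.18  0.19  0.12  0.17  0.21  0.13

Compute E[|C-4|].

1.51

E[|C-4|] = Σ |c-4|·P(C=c)
 = 3·0.18 + 2·0.19 + 1·0.12 + 0·0.17 + 1·0.21 + 2·0.13
 = 0.54 + 0.38 + 0.12 + 0 + 0.21 + 0.26
 = 1.51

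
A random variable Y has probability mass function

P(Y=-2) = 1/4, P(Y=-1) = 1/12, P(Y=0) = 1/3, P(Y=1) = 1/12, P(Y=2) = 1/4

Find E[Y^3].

E[Y^3] = Σ y^3·P(Y=y)
 = (-8)·1/4 + (-1)·1/12 + 0·1/3 + 1·1/12 + 8·1/4
 = (-2) + (-1/12) + 0 + 1/12 + 2
 = 0

0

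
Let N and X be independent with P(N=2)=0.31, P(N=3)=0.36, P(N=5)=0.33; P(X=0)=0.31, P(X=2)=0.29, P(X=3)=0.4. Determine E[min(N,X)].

1.656

E[min(N,X)] = Σ_n Σ_x min(n,x) · P(N=n)P(X=x)
 = 0·0.0961 + 2·0.0899 + 2·0.124 + 0·0.1116 + 2·0.1044 + 3·0.144 + 0·0.1023 + 2·0.0957 + 3·0.132
 = 0 + 0.1798 + 0.248 + 0 + 0.2088 + 0.432 + 0 + 0.1914 + 0.396
 = 1.656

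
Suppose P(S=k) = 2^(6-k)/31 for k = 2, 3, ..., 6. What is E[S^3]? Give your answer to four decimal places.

E[S^3] = Σ s^3·P(S=s)
 = 8·16/31 + 27·8/31 + 64·4/31 + 125·2/31 + 216·1/31
 = 128/31 + 216/31 + 256/31 + 250/31 + 216/31
 = 1066/31

34.3871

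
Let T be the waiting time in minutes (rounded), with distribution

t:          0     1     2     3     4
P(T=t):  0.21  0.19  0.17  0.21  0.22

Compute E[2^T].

E[2^T] = Σ 2^t·P(T=t)
 = 1·0.21 + 2·0.19 + 4·0.17 + 8·0.21 + 16·0.22
 = 0.21 + 0.38 + 0.68 + 1.68 + 3.52
 = 6.47

6.47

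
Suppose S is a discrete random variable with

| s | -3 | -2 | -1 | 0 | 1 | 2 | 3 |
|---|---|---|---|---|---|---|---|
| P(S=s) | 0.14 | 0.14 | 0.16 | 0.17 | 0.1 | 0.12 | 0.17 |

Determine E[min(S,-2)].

-2.14

E[min(S,-2)] = Σ min(s,-2)·P(S=s)
 = (-3)·0.14 + (-2)·0.14 + (-2)·0.16 + (-2)·0.17 + (-2)·0.1 + (-2)·0.12 + (-2)·0.17
 = (-0.42) + (-0.28) + (-0.32) + (-0.34) + (-0.2) + (-0.24) + (-0.34)
 = -2.14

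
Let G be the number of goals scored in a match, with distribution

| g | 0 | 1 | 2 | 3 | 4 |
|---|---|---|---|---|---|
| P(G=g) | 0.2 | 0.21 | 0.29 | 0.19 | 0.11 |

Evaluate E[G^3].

14.7

E[G^3] = Σ g^3·P(G=g)
 = 0·0.2 + 1·0.21 + 8·0.29 + 27·0.19 + 64·0.11
 = 0 + 0.21 + 2.32 + 5.13 + 7.04
 = 14.7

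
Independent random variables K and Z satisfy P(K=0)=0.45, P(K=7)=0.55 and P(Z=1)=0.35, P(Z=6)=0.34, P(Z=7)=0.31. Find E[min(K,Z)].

2.508

E[min(K,Z)] = Σ_k Σ_z min(k,z) · P(K=k)P(Z=z)
 = 0·0.1575 + 0·0.153 + 0·0.1395 + 1·0.1925 + 6·0.187 + 7·0.1705
 = 0 + 0 + 0 + 0.1925 + 1.122 + 1.1935
 = 2.508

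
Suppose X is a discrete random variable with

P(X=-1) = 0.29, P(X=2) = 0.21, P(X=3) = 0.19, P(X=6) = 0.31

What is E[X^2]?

14

E[X^2] = Σ x^2·P(X=x)
 = 1·0.29 + 4·0.21 + 9·0.19 + 36·0.31
 = 0.29 + 0.84 + 1.71 + 11.16
 = 14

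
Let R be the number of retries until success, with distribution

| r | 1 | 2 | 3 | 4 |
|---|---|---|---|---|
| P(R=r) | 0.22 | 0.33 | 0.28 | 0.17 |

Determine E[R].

E[R] = Σ r·P(R=r)
 = 1·0.22 + 2·0.33 + 3·0.28 + 4·0.17
 = 0.22 + 0.66 + 0.84 + 0.68
 = 2.4

2.4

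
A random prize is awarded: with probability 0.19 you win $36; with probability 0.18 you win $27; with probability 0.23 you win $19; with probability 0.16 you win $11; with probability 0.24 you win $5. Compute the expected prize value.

E[payout] = 36·0.19 + 27·0.18 + 19·0.23 + 11·0.16 + 5·0.24
 = 6.84 + 4.86 + 4.37 + 1.76 + 1.2
 = 19.03

19.03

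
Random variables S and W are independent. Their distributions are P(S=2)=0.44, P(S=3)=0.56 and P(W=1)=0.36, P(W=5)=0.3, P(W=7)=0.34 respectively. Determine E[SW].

E[SW] = Σ_s Σ_w sw · P(S=s)P(W=w)
 = 2·0.1584 + 10·0.132 + 14·0.1496 + 3·0.2016 + 15·0.168 + 21·0.1904
 = 0.3168 + 1.32 + 2.0944 + 0.6048 + 2.52 + 3.9984
 = 10.8544

10.8544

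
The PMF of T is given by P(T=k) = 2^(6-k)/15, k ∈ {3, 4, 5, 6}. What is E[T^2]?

14.8

E[T^2] = Σ t^2·P(T=t)
 = 9·8/15 + 16·4/15 + 25·2/15 + 36·1/15
 = 24/5 + 64/15 + 10/3 + 12/5
 = 74/5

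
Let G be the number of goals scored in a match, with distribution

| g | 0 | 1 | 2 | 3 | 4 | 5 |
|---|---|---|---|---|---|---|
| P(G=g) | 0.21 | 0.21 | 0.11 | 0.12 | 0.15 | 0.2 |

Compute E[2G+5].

E[2G+5] = Σ (2g+5)·P(G=g)
 = 5·0.21 + 7·0.21 + 9·0.11 + 11·0.12 + 13·0.15 + 15·0.2
 = 1.05 + 1.47 + 0.99 + 1.32 + 1.95 + 3
 = 9.78

9.78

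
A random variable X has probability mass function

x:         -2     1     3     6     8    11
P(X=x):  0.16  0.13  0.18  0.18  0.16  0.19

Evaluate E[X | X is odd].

P(X is odd) = 0.13 + 0.18 + 0.19 = 0.5.
E[X | X is odd] = [1·0.13 + 3·0.18 + 11·0.19] / 0.5
 = 2.76 / 0.5
 = 138/25

5.52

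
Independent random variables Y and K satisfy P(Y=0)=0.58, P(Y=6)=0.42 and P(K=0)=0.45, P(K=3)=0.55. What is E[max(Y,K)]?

3.477

E[max(Y,K)] = Σ_y Σ_k max(y,k) · P(Y=y)P(K=k)
 = 0·0.261 + 3·0.319 + 6·0.189 + 6·0.231
 = 0 + 0.957 + 1.134 + 1.386
 = 3.477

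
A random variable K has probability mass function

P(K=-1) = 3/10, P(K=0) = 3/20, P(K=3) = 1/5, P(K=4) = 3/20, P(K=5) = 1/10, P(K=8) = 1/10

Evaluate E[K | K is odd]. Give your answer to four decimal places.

P(K is odd) = 3/10 + 1/5 + 1/10 = 3/5.
E[K | K is odd] = [(-1)·3/10 + 3·1/5 + 5·1/10] / (3/5)
 = 4/5 / (3/5)
 = 4/3

1.3333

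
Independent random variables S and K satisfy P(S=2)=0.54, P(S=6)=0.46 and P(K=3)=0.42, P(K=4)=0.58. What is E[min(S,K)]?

2.7268

E[min(S,K)] = Σ_s Σ_k min(s,k) · P(S=s)P(K=k)
 = 2·0.2268 + 2·0.3132 + 3·0.1932 + 4·0.2668
 = 0.4536 + 0.6264 + 0.5796 + 1.0672
 = 2.7268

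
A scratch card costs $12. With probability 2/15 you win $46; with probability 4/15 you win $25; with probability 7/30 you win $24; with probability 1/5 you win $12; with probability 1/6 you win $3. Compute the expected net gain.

E[payout] = 46·2/15 + 25·4/15 + 24·7/30 + 12·1/5 + 3·1/6
 = 92/15 + 20/3 + 28/5 + 12/5 + 1/2
 = 213/10
Net = 213/10 - 12 = 93/10

9.3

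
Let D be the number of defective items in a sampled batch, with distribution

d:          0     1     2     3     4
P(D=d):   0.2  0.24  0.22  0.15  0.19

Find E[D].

1.89

E[D] = Σ d·P(D=d)
 = 0·0.2 + 1·0.24 + 2·0.22 + 3·0.15 + 4·0.19
 = 0 + 0.24 + 0.44 + 0.45 + 0.76
 = 1.89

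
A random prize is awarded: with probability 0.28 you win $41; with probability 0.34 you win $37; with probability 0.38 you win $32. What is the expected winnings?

36.22

E[payout] = 41·0.28 + 37·0.34 + 32·0.38
 = 11.48 + 12.58 + 12.16
 = 36.22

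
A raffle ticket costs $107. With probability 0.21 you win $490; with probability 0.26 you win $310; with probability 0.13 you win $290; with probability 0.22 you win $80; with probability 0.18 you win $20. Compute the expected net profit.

E[payout] = 490·0.21 + 310·0.26 + 290·0.13 + 80·0.22 + 20·0.18
 = 102.9 + 80.6 + 37.7 + 17.6 + 3.6
 = 242.4
Net = 242.4 - 107 = 135.4

135.4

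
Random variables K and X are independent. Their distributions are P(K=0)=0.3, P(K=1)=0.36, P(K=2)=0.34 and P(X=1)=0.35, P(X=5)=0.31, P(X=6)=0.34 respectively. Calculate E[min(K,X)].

0.921

E[min(K,X)] = Σ_k Σ_x min(k,x) · P(K=k)P(X=x)
 = 0·0.105 + 0·0.093 + 0·0.102 + 1·0.126 + 1·0.1116 + 1·0.1224 + 1·0.119 + 2·0.1054 + 2·0.1156
 = 0 + 0 + 0 + 0.126 + 0.1116 + 0.1224 + 0.119 + 0.2108 + 0.2312
 = 0.921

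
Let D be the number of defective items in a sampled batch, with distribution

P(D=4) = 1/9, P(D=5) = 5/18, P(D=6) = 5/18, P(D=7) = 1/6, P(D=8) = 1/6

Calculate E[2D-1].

E[2D-1] = Σ (2d-1)·P(D=d)
 = 7·1/9 + 9·5/18 + 11·5/18 + 13·1/6 + 15·1/6
 = 7/9 + 5/2 + 55/18 + 13/6 + 5/2
 = 11

11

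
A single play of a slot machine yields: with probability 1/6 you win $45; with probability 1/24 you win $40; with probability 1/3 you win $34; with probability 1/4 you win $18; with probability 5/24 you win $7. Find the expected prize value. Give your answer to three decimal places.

26.458

E[payout] = 45·1/6 + 40·1/24 + 34·1/3 + 18·1/4 + 7·5/24
 = 15/2 + 5/3 + 34/3 + 9/2 + 35/24
 = 635/24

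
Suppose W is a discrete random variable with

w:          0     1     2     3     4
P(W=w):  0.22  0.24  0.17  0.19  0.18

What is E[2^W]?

E[2^W] = Σ 2^w·P(W=w)
 = 1·0.22 + 2·0.24 + 4·0.17 + 8·0.19 + 16·0.18
 = 0.22 + 0.48 + 0.68 + 1.52 + 2.88
 = 5.78

5.78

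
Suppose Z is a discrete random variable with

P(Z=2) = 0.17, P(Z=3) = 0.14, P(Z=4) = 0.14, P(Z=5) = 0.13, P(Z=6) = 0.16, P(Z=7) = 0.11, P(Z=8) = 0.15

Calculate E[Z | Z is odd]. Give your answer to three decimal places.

P(Z is odd) = 0.14 + 0.13 + 0.11 = 0.38.
E[Z | Z is odd] = [3·0.14 + 5·0.13 + 7·0.11] / 0.38
 = 1.84 / 0.38
 = 92/19

4.842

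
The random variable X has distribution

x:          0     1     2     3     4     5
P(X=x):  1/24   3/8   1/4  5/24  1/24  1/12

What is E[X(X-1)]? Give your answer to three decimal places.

3.917

E[X(X-1)] = Σ x(x-1)·P(X=x)
 = 0·1/24 + 0·3/8 + 2·1/4 + 6·5/24 + 12·1/24 + 20·1/12
 = 0 + 0 + 1/2 + 5/4 + 1/2 + 5/3
 = 47/12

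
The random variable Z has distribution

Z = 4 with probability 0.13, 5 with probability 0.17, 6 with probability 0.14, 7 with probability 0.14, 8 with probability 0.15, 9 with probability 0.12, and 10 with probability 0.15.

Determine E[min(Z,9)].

E[min(Z,9)] = Σ min(z,9)·P(Z=z)
 = 4·0.13 + 5·0.17 + 6·0.14 + 7·0.14 + 8·0.15 + 9·0.12 + 9·0.15
 = 0.52 + 0.85 + 0.84 + 0.98 + 1.2 + 1.08 + 1.35
 = 6.82

6.82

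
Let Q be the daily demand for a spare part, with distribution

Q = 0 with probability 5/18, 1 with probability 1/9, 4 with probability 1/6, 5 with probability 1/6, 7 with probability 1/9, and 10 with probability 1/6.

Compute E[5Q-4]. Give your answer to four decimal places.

E[5Q-4] = Σ (5q-4)·P(Q=q)
 = (-4)·5/18 + 1·1/9 + 16·1/6 + 21·1/6 + 31·1/9 + 46·1/6
 = (-10/9) + 1/9 + 8/3 + 7/2 + 31/9 + 23/3
 = 293/18

16.2778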